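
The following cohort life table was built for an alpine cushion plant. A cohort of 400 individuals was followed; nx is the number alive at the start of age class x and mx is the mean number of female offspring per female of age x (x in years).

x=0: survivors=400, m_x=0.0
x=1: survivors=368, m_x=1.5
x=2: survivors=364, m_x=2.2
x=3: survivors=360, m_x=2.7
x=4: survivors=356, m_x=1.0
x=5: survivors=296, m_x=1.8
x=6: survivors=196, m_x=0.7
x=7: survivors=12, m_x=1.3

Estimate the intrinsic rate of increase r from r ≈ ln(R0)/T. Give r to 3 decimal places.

lx = nx/n0 = nx/400: 1, 0.92, 0.91, 0.9, 0.89, 0.74, 0.49, 0.03
R0 = Σ lx·mx = 0 + 1.38 + 2.002 + 2.43 + 0.89 + 1.332 + 0.343 + 0.039 = 8.416
Σ x·lx·mx = 25.225; T = 25.225/8.416 = 2.99727…
r ≈ ln(R0)/T = ln(8.416)/2.99727… = 0.71069… → 0.711

0.711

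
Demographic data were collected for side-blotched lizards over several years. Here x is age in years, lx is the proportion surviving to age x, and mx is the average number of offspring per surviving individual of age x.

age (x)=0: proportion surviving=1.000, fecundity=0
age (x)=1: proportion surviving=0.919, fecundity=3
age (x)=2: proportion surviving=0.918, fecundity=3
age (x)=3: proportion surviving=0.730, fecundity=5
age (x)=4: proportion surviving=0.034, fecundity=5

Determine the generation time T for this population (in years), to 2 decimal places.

2.13

lx·mx: 0, 2.757, 2.754, 3.65, 0.17 → R0 = 9.331
x·lx·mx: 0, 2.757, 5.508, 10.95, 0.68 → Σ = 19.895
T = 19.895 / 9.331 = 2.13214… → 2.13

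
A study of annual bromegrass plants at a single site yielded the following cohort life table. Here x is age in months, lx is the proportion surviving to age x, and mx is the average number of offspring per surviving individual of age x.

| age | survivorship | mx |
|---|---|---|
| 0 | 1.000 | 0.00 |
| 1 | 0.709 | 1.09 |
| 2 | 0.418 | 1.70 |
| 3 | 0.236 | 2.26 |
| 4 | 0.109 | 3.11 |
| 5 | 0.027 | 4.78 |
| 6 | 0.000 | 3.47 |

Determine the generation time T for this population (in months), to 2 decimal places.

lx·mx: 0, 0.77281, 0.7106, 0.53336, 0.33899, 0.12906, 0 → R0 = 2.48482
x·lx·mx: 0, 0.77281, 1.4212, 1.60008, 1.35596, 0.6453, 0 → Σ = 5.79535
T = 5.79535 / 2.48482 = 2.332302… → 2.33

2.33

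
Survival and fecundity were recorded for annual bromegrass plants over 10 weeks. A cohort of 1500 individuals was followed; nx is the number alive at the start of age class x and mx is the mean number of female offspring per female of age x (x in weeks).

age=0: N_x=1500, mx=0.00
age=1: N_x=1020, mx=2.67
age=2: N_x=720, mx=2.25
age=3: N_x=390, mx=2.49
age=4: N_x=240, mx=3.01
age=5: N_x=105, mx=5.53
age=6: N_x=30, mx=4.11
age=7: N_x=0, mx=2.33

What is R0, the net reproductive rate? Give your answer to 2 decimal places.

lx = nx/n0 = nx/1500: 1, 0.68, 0.48, 0.26, 0.16, 0.07, 0.02, 0
lx·mx by age: 0, 1.8156, 1.08, 0.6474, 0.4816, 0.3871, 0.0822, 0
R0 = Σ lx·mx = 4.4939 → 4.49

4.49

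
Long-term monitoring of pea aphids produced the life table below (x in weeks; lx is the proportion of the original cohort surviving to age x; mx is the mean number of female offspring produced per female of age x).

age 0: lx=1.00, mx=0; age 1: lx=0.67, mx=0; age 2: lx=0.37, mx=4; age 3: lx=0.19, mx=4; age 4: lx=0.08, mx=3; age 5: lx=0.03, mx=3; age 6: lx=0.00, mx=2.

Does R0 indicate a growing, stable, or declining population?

R0 = Σ lx·mx = 0 + 0 + 1.48 + 0.76 + 0.24 + 0.09 + 0 = 2.57
R0 > 1, so the population is growing.

growing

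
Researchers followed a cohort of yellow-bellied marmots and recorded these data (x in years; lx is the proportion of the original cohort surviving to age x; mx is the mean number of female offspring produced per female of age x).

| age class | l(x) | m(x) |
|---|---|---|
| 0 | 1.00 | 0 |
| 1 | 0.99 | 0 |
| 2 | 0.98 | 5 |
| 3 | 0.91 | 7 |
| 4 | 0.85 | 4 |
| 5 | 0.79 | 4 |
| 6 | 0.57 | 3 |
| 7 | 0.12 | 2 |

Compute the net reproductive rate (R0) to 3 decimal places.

lx·mx by age: 0, 0, 4.9, 6.37, 3.4, 3.16, 1.71, 0.24
R0 = Σ lx·mx = 19.78 → 19.780

19.780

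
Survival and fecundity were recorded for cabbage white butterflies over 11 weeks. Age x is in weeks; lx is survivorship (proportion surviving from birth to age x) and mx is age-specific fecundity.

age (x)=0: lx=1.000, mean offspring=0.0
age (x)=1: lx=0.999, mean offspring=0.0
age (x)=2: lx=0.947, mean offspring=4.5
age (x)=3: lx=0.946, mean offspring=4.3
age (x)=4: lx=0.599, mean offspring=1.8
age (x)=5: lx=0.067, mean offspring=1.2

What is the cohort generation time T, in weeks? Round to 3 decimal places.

lx·mx: 0, 0, 4.2615, 4.0678, 1.0782, 0.0804 → R0 = 9.4879
x·lx·mx: 0, 0, 8.523, 12.2034, 4.3128, 0.402 → Σ = 25.4412
T = 25.4412 / 9.4879 = 2.681436… → 2.681

2.681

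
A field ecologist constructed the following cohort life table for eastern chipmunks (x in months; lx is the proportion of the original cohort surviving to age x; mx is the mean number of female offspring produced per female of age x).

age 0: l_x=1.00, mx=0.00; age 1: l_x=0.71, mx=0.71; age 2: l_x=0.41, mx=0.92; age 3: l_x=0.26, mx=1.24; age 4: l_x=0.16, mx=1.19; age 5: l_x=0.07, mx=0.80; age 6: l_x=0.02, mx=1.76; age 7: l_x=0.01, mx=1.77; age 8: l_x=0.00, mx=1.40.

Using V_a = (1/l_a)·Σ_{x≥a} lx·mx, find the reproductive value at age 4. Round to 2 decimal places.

lx·mx for x ≥ 4: 0.1904, 0.056, 0.0352, 0.0177, 0 → sum = 0.2993
V_4 = 0.2993 / l_4 = 0.2993 / 0.16 = 1.870625 → 1.87

1.87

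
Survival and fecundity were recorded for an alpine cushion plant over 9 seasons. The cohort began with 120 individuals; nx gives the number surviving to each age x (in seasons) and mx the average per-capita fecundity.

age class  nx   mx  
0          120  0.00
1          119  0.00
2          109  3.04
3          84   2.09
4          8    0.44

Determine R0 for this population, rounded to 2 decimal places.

4.25

lx = nx/n0 = nx/120: 1, 0.99167…, 0.90833…, 0.7, 0.06667…
lx·mx by age: 0, 0, 2.761333…, 1.463, 0.029333…
R0 = Σ lx·mx = 4.253667… → 4.25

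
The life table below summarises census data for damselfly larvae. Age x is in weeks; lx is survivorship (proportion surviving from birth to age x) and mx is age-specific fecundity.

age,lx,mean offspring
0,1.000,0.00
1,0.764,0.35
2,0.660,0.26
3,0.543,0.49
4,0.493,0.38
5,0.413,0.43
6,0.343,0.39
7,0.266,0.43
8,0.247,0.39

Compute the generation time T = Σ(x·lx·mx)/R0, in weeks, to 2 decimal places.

lx·mx: 0, 0.2674, 0.1716, 0.26607, 0.18734, 0.17759, 0.13377, 0.11438, 0.09633 → R0 = 1.41448
x·lx·mx: 0, 0.2674, 0.3432, 0.79821, 0.74936, 0.88795, 0.80262, 0.80066, 0.77064 → Σ = 5.42004
T = 5.42004 / 1.41448 = 3.831825… → 3.83

3.83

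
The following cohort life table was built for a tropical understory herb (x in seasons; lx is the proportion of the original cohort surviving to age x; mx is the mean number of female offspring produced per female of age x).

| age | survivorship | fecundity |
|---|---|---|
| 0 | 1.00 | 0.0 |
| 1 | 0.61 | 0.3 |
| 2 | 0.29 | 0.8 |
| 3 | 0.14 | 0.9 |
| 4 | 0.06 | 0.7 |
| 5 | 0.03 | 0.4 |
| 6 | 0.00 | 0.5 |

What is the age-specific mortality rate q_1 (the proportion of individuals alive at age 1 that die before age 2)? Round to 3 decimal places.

q_1 = (l_1 − l_2) / l_1 = (0.61 − 0.29) / 0.61
     = 0.32 / 0.61 = 0.52459… → 0.525

0.525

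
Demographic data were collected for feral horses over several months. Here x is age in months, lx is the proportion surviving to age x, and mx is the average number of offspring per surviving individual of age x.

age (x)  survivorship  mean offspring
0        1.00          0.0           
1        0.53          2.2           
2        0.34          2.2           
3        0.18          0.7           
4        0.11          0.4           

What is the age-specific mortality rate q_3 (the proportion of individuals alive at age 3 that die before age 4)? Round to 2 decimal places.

q_3 = (l_3 − l_4) / l_3 = (0.18 − 0.11) / 0.18
     = 0.07 / 0.18 = 0.388889… → 0.39

0.39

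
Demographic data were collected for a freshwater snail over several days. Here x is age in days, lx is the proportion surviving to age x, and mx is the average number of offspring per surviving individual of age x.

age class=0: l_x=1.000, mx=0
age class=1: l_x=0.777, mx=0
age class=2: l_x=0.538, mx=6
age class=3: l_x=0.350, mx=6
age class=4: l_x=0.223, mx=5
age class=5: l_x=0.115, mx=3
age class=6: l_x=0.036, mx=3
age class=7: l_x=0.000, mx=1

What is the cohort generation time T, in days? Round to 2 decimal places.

lx·mx: 0, 0, 3.228, 2.1, 1.115, 0.345, 0.108, 0 → R0 = 6.896
x·lx·mx: 0, 0, 6.456, 6.3, 4.46, 1.725, 0.648, 0 → Σ = 19.589
T = 19.589 / 6.896 = 2.840632… → 2.84

2.84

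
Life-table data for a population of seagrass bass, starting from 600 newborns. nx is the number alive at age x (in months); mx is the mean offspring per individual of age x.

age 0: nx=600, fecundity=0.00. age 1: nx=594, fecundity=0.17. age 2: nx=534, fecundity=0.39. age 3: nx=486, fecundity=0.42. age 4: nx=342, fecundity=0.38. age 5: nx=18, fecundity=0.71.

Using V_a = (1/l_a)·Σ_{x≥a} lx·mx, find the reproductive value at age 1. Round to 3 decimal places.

1.105

lx = nx/n0 = nx/600: 1, 0.99, 0.89, 0.81, 0.57, 0.03
lx·mx for x ≥ 1: 0.1683, 0.3471, 0.3402, 0.2166, 0.0213 → sum = 1.0935
V_1 = 1.0935 / l_1 = 1.0935 / 0.99 = 1.104545… → 1.105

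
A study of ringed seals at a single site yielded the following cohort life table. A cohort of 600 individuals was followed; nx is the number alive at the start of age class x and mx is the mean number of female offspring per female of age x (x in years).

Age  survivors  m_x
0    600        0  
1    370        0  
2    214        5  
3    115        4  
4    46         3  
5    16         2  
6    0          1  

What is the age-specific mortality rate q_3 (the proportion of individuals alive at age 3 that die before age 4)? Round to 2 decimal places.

0.60

lx = nx/n0 = nx/600: 1, 0.61667…, 0.35667…, 0.19167…, 0.07667…, 0.02667…, 0
q_3 = (l_3 − l_4) / l_3 = (0.191667… − 0.076667…) / 0.191667…
     = 0.115… / 0.191667… = 0.6… → 0.60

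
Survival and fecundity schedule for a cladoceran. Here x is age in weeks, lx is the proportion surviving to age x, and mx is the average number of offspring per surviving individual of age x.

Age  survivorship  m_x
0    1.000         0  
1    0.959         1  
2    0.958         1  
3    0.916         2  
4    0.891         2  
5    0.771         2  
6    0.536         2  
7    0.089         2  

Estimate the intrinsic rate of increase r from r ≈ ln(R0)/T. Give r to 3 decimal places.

R0 = Σ lx·mx = 0 + 0.959 + 0.958 + 1.832 + 1.782 + 1.542 + 1.072 + 0.178 = 8.323
Σ x·lx·mx = 30.887; T = 30.887/8.323 = 3.71104…
r ≈ ln(R0)/T = ln(8.323)/3.71104… = 0.571… → 0.571

0.571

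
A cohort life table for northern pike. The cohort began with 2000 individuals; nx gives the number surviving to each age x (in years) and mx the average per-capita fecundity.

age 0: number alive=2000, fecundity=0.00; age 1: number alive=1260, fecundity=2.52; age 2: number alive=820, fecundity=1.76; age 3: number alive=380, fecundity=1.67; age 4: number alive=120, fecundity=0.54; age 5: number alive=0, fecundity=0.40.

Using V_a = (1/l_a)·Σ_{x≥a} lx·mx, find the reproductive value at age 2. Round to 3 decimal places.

2.613

lx = nx/n0 = nx/2000: 1, 0.63, 0.41, 0.19, 0.06, 0
lx·mx for x ≥ 2: 0.7216, 0.3173, 0.0324, 0 → sum = 1.0713
V_2 = 1.0713 / l_2 = 1.0713 / 0.41 = 2.612927… → 2.613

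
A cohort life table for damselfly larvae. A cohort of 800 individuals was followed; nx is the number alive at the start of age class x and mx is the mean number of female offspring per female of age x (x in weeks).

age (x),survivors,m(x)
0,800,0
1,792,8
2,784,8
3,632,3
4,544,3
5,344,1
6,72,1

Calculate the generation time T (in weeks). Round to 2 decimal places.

2.01

lx = nx/n0 = nx/800: 1, 0.99, 0.98, 0.79, 0.68, 0.43, 0.09
lx·mx: 0, 7.92, 7.84, 2.37, 2.04, 0.43, 0.09 → R0 = 20.69
x·lx·mx: 0, 7.92, 15.68, 7.11, 8.16, 2.15, 0.54 → Σ = 41.56
T = 41.56 / 20.69 = 2.0087… → 2.01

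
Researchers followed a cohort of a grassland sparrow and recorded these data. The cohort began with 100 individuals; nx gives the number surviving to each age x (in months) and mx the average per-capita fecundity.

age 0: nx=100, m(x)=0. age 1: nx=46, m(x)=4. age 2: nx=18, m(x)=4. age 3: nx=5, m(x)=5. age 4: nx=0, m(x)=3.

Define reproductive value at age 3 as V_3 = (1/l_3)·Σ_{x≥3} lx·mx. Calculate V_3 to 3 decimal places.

5.000

lx = nx/n0 = nx/100: 1, 0.46, 0.18, 0.05, 0
lx·mx for x ≥ 3: 0.25, 0 → sum = 0.25
V_3 = 0.25 / l_3 = 0.25 / 0.05 = 5 → 5.000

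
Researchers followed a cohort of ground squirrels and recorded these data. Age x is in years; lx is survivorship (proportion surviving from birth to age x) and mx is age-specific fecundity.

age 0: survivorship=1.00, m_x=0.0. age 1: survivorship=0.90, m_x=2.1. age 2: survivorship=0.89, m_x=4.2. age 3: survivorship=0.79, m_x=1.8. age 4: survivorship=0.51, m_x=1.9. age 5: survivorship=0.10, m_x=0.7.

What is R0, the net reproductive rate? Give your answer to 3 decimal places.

lx·mx by age: 0, 1.89, 3.738, 1.422, 0.969, 0.07
R0 = Σ lx·mx = 8.089 → 8.089

8.089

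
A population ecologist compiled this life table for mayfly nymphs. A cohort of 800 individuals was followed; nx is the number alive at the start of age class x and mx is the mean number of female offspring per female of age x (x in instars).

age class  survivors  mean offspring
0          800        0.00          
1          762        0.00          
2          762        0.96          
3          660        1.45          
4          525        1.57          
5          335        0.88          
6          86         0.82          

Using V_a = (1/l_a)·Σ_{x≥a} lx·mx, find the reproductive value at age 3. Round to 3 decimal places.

lx = nx/n0 = nx/800: 1, 0.9525, 0.9525, 0.825, 0.65625, 0.41875, 0.1075
lx·mx for x ≥ 3: 1.19625, 1.030313…, 0.3685…, 0.08815 → sum = 2.683213…
V_3 = 2.683213… / l_3 = 2.683213… / 0.825 = 3.252379… → 3.252

3.252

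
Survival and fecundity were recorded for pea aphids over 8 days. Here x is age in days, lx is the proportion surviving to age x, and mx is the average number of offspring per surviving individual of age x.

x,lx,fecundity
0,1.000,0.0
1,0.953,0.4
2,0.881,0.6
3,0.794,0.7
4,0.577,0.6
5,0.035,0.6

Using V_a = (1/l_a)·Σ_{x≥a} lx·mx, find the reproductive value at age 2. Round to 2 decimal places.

1.65

lx·mx for x ≥ 2: 0.5286, 0.5558, 0.3462, 0.021 → sum = 1.4516
V_2 = 1.4516 / l_2 = 1.4516 / 0.881 = 1.647673… → 1.65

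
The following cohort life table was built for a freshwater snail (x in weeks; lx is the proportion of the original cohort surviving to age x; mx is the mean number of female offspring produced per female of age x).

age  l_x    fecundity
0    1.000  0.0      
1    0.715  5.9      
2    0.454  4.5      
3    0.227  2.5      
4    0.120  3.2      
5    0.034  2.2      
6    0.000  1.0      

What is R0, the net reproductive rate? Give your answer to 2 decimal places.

7.29

lx·mx by age: 0, 4.2185, 2.043, 0.5675, 0.384, 0.0748, 0
R0 = Σ lx·mx = 7.2878 → 7.29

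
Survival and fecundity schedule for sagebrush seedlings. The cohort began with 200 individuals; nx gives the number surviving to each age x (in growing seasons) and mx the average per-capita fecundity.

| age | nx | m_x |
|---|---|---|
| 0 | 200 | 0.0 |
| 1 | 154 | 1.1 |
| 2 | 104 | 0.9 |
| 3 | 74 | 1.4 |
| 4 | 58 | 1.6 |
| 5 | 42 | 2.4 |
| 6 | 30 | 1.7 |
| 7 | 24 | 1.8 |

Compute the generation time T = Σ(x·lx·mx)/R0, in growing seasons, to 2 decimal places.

lx = nx/n0 = nx/200: 1, 0.77, 0.52, 0.37, 0.29, 0.21, 0.15, 0.12
lx·mx: 0, 0.847, 0.468, 0.518, 0.464, 0.504, 0.255, 0.216 → R0 = 3.272
x·lx·mx: 0, 0.847, 0.936, 1.554, 1.856, 2.52, 1.53, 1.512 → Σ = 10.755
T = 10.755 / 3.272 = 3.28698… → 3.29

3.29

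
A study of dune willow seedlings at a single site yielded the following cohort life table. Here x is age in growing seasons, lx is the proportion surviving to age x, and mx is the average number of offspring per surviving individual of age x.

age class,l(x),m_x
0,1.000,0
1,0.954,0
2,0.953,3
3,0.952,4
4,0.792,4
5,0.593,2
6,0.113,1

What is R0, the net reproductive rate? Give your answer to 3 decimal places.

lx·mx by age: 0, 0, 2.859, 3.808, 3.168, 1.186, 0.113
R0 = Σ lx·mx = 11.134 → 11.134

11.134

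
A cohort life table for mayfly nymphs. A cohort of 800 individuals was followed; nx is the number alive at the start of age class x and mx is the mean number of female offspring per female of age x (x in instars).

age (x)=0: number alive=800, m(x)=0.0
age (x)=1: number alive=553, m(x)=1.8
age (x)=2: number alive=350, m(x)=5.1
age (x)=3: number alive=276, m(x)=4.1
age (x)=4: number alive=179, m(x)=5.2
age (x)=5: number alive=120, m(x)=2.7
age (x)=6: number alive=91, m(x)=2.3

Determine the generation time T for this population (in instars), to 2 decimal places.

2.71

lx = nx/n0 = nx/800: 1, 0.69125, 0.4375, 0.345, 0.22375, 0.15, 0.11375
lx·mx: 0, 1.24425, 2.23125, 1.4145, 1.1635, 0.405, 0.261625 → R0 = 6.720125
x·lx·mx: 0, 1.24425, 4.4625, 4.2435, 4.654, 2.025, 1.56975 → Σ = 18.199
T = 18.199 / 6.720125 = 2.708134… → 2.71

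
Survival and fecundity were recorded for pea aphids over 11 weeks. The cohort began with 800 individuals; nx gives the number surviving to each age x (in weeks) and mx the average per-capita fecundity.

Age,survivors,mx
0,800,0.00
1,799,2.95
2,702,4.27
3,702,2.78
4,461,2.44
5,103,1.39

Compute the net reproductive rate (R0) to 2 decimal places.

10.72

lx = nx/n0 = nx/800: 1, 0.99875, 0.8775, 0.8775, 0.57625, 0.12875
lx·mx by age: 0, 2.946313…, 3.746925, 2.43945, 1.40605…, 0.178963…
R0 = Σ lx·mx = 10.7177… → 10.72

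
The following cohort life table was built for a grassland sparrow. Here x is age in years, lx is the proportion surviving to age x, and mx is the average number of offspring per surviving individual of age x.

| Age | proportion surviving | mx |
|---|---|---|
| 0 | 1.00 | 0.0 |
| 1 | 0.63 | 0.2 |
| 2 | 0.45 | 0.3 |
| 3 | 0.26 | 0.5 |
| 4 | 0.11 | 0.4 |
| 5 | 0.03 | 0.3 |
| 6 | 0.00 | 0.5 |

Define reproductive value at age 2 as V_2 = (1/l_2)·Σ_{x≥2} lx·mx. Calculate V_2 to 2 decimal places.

lx·mx for x ≥ 2: 0.135, 0.13, 0.044, 0.009, 0 → sum = 0.318
V_2 = 0.318 / l_2 = 0.318 / 0.45 = 0.706667… → 0.71

0.71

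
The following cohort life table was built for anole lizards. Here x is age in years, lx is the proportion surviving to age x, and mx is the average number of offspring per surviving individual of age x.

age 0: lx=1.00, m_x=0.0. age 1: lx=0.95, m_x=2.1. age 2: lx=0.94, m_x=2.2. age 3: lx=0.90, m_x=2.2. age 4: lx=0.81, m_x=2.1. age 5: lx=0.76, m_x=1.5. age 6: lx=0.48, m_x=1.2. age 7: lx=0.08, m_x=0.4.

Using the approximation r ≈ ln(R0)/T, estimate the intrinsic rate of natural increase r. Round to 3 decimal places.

R0 = Σ lx·mx = 0 + 1.995 + 2.068 + 1.98 + 1.701 + 1.14 + 0.576 + 0.032 = 9.492
Σ x·lx·mx = 28.255; T = 28.255/9.492 = 2.97672…
r ≈ ln(R0)/T = ln(9.492)/2.97672… = 0.75602… → 0.756

0.756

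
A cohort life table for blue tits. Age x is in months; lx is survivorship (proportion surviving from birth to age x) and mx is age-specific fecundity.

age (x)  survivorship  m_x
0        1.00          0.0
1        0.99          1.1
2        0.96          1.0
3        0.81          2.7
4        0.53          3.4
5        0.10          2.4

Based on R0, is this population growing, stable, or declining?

growing

R0 = Σ lx·mx = 0 + 1.089 + 0.96 + 2.187 + 1.802 + 0.24 = 6.278
R0 > 1, so the population is growing.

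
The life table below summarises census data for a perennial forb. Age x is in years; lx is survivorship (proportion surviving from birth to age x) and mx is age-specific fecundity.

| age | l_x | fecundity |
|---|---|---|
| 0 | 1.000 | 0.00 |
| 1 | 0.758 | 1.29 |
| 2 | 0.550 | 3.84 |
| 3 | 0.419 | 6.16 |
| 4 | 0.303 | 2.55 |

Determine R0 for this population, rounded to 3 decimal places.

lx·mx by age: 0, 0.97782, 2.112, 2.58104, 0.77265
R0 = Σ lx·mx = 6.44351 → 6.444

6.444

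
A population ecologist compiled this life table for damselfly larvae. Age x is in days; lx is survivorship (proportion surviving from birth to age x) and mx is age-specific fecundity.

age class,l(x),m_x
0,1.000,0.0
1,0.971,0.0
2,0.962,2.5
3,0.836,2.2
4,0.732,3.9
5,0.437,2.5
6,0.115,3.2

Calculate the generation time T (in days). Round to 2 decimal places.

lx·mx: 0, 0, 2.405, 1.8392, 2.8548, 1.0925, 0.368 → R0 = 8.5595
x·lx·mx: 0, 0, 4.81, 5.5176, 11.4192, 5.4625, 2.208 → Σ = 29.4173
T = 29.4173 / 8.5595 = 3.436801… → 3.44

3.44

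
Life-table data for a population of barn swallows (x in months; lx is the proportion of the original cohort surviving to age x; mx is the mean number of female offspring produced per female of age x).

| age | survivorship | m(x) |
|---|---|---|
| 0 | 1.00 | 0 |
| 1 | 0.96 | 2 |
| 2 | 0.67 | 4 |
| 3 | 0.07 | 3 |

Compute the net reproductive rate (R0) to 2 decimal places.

lx·mx by age: 0, 1.92, 2.68, 0.21
R0 = Σ lx·mx = 4.81 → 4.81

4.81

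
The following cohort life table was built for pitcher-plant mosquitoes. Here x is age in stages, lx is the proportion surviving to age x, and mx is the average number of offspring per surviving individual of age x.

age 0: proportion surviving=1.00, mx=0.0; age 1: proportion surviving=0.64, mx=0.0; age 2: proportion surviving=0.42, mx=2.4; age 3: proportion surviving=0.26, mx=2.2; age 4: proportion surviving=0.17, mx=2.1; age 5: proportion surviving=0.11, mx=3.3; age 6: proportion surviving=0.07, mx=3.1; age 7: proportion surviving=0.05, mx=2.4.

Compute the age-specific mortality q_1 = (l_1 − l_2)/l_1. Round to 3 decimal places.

0.344

q_1 = (l_1 − l_2) / l_1 = (0.64 − 0.42) / 0.64
     = 0.22 / 0.64 = 0.34375 → 0.344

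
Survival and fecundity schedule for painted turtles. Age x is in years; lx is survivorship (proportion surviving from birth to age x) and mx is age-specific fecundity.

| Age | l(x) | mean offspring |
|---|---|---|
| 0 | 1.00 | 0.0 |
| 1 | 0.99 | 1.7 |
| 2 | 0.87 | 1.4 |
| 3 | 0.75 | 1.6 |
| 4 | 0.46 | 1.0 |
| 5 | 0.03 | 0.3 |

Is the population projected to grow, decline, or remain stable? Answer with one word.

R0 = Σ lx·mx = 0 + 1.683 + 1.218 + 1.2 + 0.46 + 0.009 = 4.57
R0 > 1, so the population is growing.

growing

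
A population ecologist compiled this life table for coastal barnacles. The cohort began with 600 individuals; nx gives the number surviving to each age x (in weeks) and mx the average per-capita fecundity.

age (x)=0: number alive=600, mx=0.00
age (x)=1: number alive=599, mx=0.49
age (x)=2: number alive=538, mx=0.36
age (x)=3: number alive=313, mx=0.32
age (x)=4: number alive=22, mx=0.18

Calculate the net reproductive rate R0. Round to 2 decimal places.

0.99

lx = nx/n0 = nx/600: 1, 0.99833…, 0.89667…, 0.52167…, 0.03667…
lx·mx by age: 0, 0.489183…, 0.3228…, 0.166933…, 0.0066…
R0 = Σ lx·mx = 0.985517… → 0.99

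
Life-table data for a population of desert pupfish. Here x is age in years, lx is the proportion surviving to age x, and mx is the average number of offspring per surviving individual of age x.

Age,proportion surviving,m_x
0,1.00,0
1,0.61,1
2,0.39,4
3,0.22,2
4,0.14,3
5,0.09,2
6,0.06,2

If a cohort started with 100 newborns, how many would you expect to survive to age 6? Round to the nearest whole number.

Expected survivors = N0 · l_6 = 100 × 0.06 = 6 → 6

6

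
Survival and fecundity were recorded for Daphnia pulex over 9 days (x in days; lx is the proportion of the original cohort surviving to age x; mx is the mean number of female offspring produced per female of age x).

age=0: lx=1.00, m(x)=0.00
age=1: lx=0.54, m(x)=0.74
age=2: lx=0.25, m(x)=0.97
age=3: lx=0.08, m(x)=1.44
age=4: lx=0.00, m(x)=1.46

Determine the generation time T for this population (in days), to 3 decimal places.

lx·mx: 0, 0.3996, 0.2425, 0.1152, 0 → R0 = 0.7573
x·lx·mx: 0, 0.3996, 0.485, 0.3456, 0 → Σ = 1.2302
T = 1.2302 / 0.7573 = 1.624455… → 1.624

1.624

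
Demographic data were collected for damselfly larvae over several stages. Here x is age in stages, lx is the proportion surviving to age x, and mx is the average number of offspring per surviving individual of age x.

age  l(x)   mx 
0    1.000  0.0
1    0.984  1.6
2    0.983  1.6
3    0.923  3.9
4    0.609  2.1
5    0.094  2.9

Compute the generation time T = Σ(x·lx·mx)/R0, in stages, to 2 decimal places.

2.65

lx·mx: 0, 1.5744, 1.5728, 3.5997, 1.2789, 0.2726 → R0 = 8.2984
x·lx·mx: 0, 1.5744, 3.1456, 10.7991, 5.1156, 1.363 → Σ = 21.9977
T = 21.9977 / 8.2984 = 2.650836… → 2.65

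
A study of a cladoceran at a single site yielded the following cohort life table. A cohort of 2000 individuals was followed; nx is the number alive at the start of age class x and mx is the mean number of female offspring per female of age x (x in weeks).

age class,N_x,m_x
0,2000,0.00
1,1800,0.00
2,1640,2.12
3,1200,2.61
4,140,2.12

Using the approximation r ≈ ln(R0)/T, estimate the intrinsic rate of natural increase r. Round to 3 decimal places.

0.488

lx = nx/n0 = nx/2000: 1, 0.9, 0.82, 0.6, 0.07
R0 = Σ lx·mx = 0 + 0 + 1.7384 + 1.566 + 0.1484 = 3.4528
Σ x·lx·mx = 8.7684; T = 8.7684/3.4528 = 2.5395…
r ≈ ln(R0)/T = ln(3.4528)/2.5395… = 0.48796… → 0.488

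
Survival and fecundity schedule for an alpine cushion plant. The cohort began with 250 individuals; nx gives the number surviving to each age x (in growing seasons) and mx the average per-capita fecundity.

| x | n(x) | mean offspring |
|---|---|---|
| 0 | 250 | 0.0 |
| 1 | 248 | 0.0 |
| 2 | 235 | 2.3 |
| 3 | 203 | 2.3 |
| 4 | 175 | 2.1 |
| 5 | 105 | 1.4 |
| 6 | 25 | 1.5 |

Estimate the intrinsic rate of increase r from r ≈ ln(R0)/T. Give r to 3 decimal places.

lx = nx/n0 = nx/250: 1, 0.992, 0.94, 0.812, 0.7, 0.42, 0.1
R0 = Σ lx·mx = 0 + 0 + 2.162 + 1.8676 + 1.47 + 0.588 + 0.15 = 6.2376
Σ x·lx·mx = 19.6468; T = 19.6468/6.2376 = 3.14974…
r ≈ ln(R0)/T = ln(6.2376)/3.14974… = 0.58119… → 0.581

0.581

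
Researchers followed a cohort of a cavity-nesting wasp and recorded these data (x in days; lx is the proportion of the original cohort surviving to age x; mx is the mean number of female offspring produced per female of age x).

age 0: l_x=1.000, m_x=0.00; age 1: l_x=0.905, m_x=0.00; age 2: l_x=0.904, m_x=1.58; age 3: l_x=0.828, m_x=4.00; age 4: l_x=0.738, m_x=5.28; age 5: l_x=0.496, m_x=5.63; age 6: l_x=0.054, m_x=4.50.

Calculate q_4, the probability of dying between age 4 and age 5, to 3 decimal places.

q_4 = (l_4 − l_5) / l_4 = (0.738 − 0.496) / 0.738
     = 0.242 / 0.738 = 0.327913… → 0.328

0.328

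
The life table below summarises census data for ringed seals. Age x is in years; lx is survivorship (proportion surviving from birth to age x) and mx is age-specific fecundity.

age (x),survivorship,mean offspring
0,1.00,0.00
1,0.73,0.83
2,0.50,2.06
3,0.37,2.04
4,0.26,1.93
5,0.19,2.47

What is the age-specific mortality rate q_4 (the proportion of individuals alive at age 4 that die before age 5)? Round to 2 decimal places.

0.27

q_4 = (l_4 − l_5) / l_4 = (0.26 − 0.19) / 0.26
     = 0.07 / 0.26 = 0.269231… → 0.27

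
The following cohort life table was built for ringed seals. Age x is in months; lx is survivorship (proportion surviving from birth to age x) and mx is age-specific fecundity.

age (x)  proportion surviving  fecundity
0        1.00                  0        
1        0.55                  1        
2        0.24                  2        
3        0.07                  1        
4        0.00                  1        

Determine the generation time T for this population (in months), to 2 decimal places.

lx·mx: 0, 0.55, 0.48, 0.07, 0 → R0 = 1.1
x·lx·mx: 0, 0.55, 0.96, 0.21, 0 → Σ = 1.72
T = 1.72 / 1.1 = 1.563636… → 1.56

1.56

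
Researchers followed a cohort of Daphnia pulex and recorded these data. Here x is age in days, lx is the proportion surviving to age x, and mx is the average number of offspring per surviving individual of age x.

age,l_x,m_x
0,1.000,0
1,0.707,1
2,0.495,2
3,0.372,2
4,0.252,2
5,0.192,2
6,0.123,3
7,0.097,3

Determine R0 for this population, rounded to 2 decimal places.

lx·mx by age: 0, 0.707, 0.99, 0.744, 0.504, 0.384, 0.369, 0.291
R0 = Σ lx·mx = 3.989 → 3.99

3.99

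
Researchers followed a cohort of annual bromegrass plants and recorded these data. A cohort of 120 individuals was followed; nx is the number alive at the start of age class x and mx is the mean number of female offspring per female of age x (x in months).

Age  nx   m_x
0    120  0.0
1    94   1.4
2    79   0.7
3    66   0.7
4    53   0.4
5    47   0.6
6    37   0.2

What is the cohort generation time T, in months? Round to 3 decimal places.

2.246

lx = nx/n0 = nx/120: 1, 0.78333…, 0.65833…, 0.55, 0.44167…, 0.39167…, 0.30833…
lx·mx: 0, 1.096667…, 0.460833…, 0.385, 0.176667…, 0.235…, 0.061667… → R0 = 2.415833…
x·lx·mx: 0, 1.096667…, 0.921667…, 1.155, 0.706667…, 1.175…, 0.37… → Σ = 5.425…
T = 5.425… / 2.415833… = 2.245602… → 2.246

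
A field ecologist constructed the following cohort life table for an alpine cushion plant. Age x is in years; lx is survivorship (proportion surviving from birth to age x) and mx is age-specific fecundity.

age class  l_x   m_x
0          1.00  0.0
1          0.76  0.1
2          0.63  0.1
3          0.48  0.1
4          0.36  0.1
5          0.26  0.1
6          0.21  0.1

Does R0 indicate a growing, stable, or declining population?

R0 = Σ lx·mx = 0 + 0.076 + 0.063 + 0.048 + 0.036 + 0.026 + 0.021 = 0.27
R0 < 1, so the population is declining.

declining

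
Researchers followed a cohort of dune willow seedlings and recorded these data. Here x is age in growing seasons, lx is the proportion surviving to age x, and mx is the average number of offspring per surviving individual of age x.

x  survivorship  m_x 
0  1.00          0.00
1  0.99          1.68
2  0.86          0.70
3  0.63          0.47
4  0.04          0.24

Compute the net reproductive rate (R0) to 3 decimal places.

2.571

lx·mx by age: 0, 1.6632, 0.602, 0.2961, 0.0096
R0 = Σ lx·mx = 2.5709 → 2.571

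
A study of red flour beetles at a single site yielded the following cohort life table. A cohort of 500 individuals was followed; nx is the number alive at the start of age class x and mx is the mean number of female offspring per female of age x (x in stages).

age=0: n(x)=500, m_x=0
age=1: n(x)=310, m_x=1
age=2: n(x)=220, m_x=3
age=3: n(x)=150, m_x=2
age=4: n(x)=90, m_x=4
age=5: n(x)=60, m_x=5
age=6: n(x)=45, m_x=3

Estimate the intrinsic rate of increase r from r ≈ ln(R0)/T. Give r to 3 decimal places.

lx = nx/n0 = nx/500: 1, 0.62, 0.44, 0.3, 0.18, 0.12, 0.09
R0 = Σ lx·mx = 0 + 0.62 + 1.32 + 0.6 + 0.72 + 0.6 + 0.27 = 4.13
Σ x·lx·mx = 12.56; T = 12.56/4.13 = 3.04116…
r ≈ ln(R0)/T = ln(4.13)/3.04116… = 0.46636… → 0.466

0.466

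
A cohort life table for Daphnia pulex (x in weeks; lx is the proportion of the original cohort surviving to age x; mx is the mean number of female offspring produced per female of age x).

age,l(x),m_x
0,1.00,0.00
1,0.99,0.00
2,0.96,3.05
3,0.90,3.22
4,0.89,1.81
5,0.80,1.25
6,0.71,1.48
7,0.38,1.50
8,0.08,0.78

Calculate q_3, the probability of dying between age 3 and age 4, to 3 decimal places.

0.011

q_3 = (l_3 − l_4) / l_3 = (0.9 − 0.89) / 0.9
     = 0.01 / 0.9 = 0.011111… → 0.011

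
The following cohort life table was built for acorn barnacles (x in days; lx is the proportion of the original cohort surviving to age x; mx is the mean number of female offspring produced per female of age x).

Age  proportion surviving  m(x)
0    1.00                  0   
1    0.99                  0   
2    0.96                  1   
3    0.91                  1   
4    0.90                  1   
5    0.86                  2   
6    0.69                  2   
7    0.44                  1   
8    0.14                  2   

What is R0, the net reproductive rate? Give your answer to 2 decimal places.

lx·mx by age: 0, 0, 0.96, 0.91, 0.9, 1.72, 1.38, 0.44, 0.28
R0 = Σ lx·mx = 6.59 → 6.59

6.59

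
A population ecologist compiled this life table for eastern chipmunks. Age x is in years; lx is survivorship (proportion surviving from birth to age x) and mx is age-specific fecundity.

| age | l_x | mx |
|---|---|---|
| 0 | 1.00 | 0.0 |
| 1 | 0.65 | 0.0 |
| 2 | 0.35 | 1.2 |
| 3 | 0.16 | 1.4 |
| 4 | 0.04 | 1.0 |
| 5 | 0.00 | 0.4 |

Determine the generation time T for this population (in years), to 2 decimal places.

2.44

lx·mx: 0, 0, 0.42, 0.224, 0.04, 0 → R0 = 0.684
x·lx·mx: 0, 0, 0.84, 0.672, 0.16, 0 → Σ = 1.672
T = 1.672 / 0.684 = 2.444444… → 2.44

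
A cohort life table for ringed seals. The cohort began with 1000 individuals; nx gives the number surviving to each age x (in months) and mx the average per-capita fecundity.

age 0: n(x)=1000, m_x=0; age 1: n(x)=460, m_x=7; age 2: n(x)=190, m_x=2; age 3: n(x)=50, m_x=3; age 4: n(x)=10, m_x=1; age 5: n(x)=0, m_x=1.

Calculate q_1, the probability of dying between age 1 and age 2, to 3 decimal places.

0.587

lx = nx/n0 = nx/1000: 1, 0.46, 0.19, 0.05, 0.01, 0
q_1 = (l_1 − l_2) / l_1 = (0.46 − 0.19) / 0.46
     = 0.27 / 0.46 = 0.586957… → 0.587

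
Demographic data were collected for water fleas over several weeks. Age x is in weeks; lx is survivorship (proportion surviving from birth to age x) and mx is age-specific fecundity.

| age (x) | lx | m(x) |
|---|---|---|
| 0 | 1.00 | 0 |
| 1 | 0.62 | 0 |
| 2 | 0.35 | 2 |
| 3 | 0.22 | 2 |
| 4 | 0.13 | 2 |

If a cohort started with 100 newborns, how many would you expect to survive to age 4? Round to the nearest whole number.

Expected survivors = N0 · l_4 = 100 × 0.13 = 13 → 13

13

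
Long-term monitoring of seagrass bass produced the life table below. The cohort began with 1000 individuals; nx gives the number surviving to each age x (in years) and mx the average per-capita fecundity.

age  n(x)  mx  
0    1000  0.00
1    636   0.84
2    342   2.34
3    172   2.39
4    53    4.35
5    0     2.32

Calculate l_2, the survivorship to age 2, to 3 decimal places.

0.342

l_2 = n_2/n_0 = 342/1000 = 0.342 → 0.342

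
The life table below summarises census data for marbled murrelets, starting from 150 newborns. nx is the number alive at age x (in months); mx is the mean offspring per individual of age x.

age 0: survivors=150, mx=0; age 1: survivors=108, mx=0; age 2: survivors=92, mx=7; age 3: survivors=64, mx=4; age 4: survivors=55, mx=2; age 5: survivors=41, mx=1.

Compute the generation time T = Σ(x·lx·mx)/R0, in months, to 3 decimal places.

2.570

lx = nx/n0 = nx/150: 1, 0.72, 0.61333…, 0.42667…, 0.36667…, 0.27333…
lx·mx: 0, 0, 4.293333…, 1.706667…, 0.733333…, 0.273333… → R0 = 7.006667…
x·lx·mx: 0, 0, 8.586667…, 5.12…, 2.933333…, 1.366667… → Σ = 18.006667…
T = 18.006667… / 7.006667… = 2.569933… → 2.570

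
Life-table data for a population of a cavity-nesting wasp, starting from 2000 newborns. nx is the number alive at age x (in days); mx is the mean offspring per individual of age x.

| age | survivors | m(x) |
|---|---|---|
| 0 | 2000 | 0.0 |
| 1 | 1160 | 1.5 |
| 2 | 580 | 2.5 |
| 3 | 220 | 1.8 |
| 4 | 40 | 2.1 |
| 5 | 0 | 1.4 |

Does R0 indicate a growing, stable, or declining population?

lx = nx/n0 = nx/2000: 1, 0.58, 0.29, 0.11, 0.02, 0
R0 = Σ lx·mx = 0 + 0.87 + 0.725 + 0.198 + 0.042 + 0 = 1.835
R0 > 1, so the population is growing.

growing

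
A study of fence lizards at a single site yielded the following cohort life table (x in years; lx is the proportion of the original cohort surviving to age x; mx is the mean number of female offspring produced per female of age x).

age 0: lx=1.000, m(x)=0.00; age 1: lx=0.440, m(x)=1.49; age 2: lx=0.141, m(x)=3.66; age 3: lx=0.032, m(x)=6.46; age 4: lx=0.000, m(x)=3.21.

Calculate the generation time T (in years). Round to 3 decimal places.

1.674

lx·mx: 0, 0.6556, 0.51606, 0.20672, 0 → R0 = 1.37838
x·lx·mx: 0, 0.6556, 1.03212, 0.62016, 0 → Σ = 2.30788
T = 2.30788 / 1.37838 = 1.674342… → 1.674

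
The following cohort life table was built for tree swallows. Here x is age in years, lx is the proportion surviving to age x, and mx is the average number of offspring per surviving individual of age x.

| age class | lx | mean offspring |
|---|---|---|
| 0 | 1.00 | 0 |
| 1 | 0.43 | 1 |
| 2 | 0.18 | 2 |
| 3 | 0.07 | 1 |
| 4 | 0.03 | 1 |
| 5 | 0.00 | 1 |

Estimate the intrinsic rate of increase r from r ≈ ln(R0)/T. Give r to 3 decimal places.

R0 = Σ lx·mx = 0 + 0.43 + 0.36 + 0.07 + 0.03 + 0 = 0.89
Σ x·lx·mx = 1.48; T = 1.48/0.89 = 1.66292…
r ≈ ln(R0)/T = ln(0.89)/1.66292… = -0.07008… → -0.070

-0.070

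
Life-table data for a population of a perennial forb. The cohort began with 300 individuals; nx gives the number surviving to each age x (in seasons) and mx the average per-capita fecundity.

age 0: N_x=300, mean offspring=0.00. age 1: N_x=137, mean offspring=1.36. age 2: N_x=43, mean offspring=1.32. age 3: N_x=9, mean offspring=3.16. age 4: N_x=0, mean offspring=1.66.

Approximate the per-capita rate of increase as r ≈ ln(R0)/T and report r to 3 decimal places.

-0.070

lx = nx/n0 = nx/300: 1, 0.45667…, 0.14333…, 0.03, 0
R0 = Σ lx·mx = 0 + 0.62107… + 0.1892… + 0.0948 + 0 = 0.905067…
Σ x·lx·mx = 1.283867…; T = 1.283867…/0.905067… = 1.41853…
r ≈ ln(R0)/T = ln(0.905067…)/1.41853… = -0.07032… → -0.070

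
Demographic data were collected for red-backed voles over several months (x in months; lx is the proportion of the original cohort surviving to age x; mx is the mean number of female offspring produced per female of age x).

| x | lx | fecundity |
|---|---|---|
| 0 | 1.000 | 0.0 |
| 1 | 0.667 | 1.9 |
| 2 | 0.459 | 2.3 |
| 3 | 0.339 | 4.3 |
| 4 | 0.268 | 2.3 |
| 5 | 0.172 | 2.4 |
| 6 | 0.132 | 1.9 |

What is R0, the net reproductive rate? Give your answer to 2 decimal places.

5.06

lx·mx by age: 0, 1.2673, 1.0557, 1.4577, 0.6164, 0.4128, 0.2508
R0 = Σ lx·mx = 5.0607 → 5.06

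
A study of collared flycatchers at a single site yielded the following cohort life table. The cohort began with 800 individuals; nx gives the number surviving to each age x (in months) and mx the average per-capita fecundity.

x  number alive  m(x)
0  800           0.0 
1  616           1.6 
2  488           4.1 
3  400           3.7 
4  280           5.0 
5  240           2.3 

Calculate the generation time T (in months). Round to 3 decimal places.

2.771

lx = nx/n0 = nx/800: 1, 0.77, 0.61, 0.5, 0.35, 0.3
lx·mx: 0, 1.232, 2.501, 1.85, 1.75, 0.69 → R0 = 8.023
x·lx·mx: 0, 1.232, 5.002, 5.55, 7, 3.45 → Σ = 22.234
T = 22.234 / 8.023 = 2.771283… → 2.771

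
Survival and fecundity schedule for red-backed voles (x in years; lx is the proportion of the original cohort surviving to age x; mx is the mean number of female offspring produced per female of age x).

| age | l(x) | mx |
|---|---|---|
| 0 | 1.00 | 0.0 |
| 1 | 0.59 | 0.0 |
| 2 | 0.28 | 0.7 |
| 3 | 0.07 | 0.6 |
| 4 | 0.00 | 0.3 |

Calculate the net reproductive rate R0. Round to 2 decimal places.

0.24

lx·mx by age: 0, 0, 0.196, 0.042, 0
R0 = Σ lx·mx = 0.238 → 0.24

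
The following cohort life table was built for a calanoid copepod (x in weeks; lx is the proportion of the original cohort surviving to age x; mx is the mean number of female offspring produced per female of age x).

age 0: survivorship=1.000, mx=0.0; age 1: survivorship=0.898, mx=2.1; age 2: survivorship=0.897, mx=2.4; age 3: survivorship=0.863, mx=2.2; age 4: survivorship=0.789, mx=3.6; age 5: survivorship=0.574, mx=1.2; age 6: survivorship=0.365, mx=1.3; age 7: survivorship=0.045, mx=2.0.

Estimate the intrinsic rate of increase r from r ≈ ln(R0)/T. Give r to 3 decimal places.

0.767

R0 = Σ lx·mx = 0 + 1.8858 + 2.1528 + 1.8986 + 2.8404 + 0.6888 + 0.4745 + 0.09 = 10.0309
Σ x·lx·mx = 30.1698; T = 30.1698/10.0309 = 3.00769…
r ≈ ln(R0)/T = ln(10.0309)/3.00769… = 0.76659… → 0.767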